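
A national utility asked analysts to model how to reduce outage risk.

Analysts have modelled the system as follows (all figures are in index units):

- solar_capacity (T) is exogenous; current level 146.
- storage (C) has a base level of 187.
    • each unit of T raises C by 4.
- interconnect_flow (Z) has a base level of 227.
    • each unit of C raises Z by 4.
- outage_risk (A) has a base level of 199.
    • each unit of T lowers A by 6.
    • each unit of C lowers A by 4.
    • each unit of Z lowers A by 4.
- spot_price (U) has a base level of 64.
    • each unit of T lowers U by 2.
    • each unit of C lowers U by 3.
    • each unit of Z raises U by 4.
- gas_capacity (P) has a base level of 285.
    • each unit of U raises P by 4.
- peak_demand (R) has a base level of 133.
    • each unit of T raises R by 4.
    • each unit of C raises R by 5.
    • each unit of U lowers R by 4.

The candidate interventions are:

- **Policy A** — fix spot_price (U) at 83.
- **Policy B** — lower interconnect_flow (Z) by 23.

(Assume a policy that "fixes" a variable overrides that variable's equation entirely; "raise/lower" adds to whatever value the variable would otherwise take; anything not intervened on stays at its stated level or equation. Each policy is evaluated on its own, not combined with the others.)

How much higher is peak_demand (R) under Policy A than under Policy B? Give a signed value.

42112

Policy A (U := 83):
  T = 146
  C = 187 + 4·146 = 771
  Z = 227 + 4·771 = 3311
  U = 83
  R = 133 + 4·146 + 5·771 − 4·83 = 4240
Policy B (Z − 23):
  T = 146
  C = 187 + 4·146 = 771
  Z = 227 + 4·771 (−23 from intervention) = 3288
  U = 64 − 2·146 − 3·771 + 4·3288 = 10611
  R = 133 + 4·146 + 5·771 − 4·10611 = -37872
R: 4240 − (-37872) = 42112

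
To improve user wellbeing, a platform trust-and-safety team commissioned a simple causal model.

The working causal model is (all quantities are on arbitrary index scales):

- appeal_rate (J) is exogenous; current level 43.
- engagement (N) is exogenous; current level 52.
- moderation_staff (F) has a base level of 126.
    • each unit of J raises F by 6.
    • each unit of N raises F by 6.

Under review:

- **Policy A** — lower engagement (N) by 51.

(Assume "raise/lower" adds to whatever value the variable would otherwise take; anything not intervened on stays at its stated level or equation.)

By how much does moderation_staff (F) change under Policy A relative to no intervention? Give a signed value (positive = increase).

Baseline:
  J = 43
  N = 52
  F = 126 + 6·43 + 6·52 = 696
Policy A (N − 51):
  J = 43
  N = 52 − 51 = 1
  F = 126 + 6·43 + 6·1 = 390
Change in F: 390 − 696 = -306

-306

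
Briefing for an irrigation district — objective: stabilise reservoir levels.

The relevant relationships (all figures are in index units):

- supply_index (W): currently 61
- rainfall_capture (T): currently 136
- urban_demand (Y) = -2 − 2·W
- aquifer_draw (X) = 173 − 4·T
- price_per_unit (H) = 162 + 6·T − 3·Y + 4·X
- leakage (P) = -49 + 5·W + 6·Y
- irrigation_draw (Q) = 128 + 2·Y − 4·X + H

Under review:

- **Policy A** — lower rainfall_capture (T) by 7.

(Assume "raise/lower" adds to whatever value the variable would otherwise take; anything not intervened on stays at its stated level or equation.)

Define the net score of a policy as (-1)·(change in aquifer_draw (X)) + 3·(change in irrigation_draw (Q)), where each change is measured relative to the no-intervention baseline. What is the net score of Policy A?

-154

Baseline:
  W = 61
  T = 136
  Y = -2 − 2·61 = -124
  X = 173 − 4·136 = -371
  H = 162 + 6·136 − 3·(-124) + 4·(-371) = -134
  Q = 128 + 2·(-124) − 4·(-371) + (-134) = 1230
Policy A (T − 7):
  W = 61
  T = 136 − 7 = 129
  Y = -2 − 2·61 = -124
  X = 173 − 4·129 = -343
  H = 162 + 6·129 − 3·(-124) + 4·(-343) = -64
  Q = 128 + 2·(-124) − 4·(-343) + (-64) = 1188
ΔX = -343 − (-371) = 28; ΔQ = 1188 − 1230 = -42
Score = (-1)·28 + 3·(-42) = -154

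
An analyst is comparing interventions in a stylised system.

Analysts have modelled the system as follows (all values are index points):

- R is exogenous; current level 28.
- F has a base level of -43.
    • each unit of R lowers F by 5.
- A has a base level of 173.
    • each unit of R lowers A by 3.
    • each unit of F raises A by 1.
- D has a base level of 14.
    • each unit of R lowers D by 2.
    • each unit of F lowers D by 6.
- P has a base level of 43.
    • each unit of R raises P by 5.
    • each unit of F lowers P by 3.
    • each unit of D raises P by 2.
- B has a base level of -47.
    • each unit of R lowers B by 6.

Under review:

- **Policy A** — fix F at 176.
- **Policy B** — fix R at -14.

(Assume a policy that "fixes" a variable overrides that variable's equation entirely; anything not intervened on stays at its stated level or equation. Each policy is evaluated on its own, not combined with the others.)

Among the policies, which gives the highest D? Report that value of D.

Policy A (F := 176):
  R = 28
  F = 176
  D = 14 − 2·28 − 6·176 = -1098
Policy B (R := -14):
  R = -14
  F = -43 − 5·(-14) = 27
  D = 14 − 2·(-14) − 6·27 = -120
Comparing — Policy A: D=-1098, Policy B: D=-120. Highest is -120 (Policy B).

-120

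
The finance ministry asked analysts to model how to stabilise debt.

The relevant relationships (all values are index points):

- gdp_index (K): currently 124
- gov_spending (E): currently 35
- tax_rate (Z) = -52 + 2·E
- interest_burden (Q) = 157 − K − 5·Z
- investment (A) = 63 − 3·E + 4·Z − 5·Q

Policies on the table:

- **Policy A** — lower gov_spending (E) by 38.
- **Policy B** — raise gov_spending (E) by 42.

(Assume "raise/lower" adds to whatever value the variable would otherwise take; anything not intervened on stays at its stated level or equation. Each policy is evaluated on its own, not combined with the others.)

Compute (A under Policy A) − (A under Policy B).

-4400

Policy A (E − 38):
  K = 124
  E = 35 − 38 = -3
  Z = -52 + 2·(-3) = -58
  Q = 157 − 124 − 5·(-58) = 323
  A = 63 − 3·(-3) + 4·(-58) − 5·323 = -1775
Policy B (E + 42):
  K = 124
  E = 35 + 42 = 77
  Z = -52 + 2·77 = 102
  Q = 157 − 124 − 5·102 = -477
  A = 63 − 3·77 + 4·102 − 5·(-477) = 2625
A: -1775 − 2625 = -4400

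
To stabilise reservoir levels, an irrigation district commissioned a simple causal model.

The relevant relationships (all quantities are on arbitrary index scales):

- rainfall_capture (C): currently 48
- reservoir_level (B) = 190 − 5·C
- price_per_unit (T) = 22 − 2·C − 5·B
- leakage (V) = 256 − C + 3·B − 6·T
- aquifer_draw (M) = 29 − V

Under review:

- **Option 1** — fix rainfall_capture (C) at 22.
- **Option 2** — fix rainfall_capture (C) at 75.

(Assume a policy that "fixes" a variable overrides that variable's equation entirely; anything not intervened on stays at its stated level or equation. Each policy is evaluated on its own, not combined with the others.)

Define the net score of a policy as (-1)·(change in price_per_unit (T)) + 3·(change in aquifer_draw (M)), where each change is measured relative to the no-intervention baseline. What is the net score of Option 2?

11853

Baseline:
  C = 48
  B = 190 − 5·48 = -50
  T = 22 − 2·48 − 5·(-50) = 176
  V = 256 − 48 + 3·(-50) − 6·176 = -998
  M = 29 − (-998) = 1027
Option 2 (C := 75):
  C = 75
  B = 190 − 5·75 = -185
  T = 22 − 2·75 − 5·(-185) = 797
  V = 256 − 75 + 3·(-185) − 6·797 = -5156
  M = 29 − (-5156) = 5185
ΔT = 797 − 176 = 621; ΔM = 5185 − 1027 = 4158
Score = (-1)·621 + 3·4158 = 11853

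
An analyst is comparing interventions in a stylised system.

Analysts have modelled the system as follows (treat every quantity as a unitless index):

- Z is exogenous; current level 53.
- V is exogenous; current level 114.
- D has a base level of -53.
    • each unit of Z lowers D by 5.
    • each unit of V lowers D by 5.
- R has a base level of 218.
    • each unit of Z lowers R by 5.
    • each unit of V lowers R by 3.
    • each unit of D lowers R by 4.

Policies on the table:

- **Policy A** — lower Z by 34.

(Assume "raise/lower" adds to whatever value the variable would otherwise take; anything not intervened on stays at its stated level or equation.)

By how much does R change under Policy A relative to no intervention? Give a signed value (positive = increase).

-510

Baseline:
  Z = 53
  V = 114
  D = -53 − 5·53 − 5·114 = -888
  R = 218 − 5·53 − 3·114 − 4·(-888) = 3163
Policy A (Z − 34):
  Z = 53 − 34 = 19
  V = 114
  D = -53 − 5·19 − 5·114 = -718
  R = 218 − 5·19 − 3·114 − 4·(-718) = 2653
Change in R: 2653 − 3163 = -510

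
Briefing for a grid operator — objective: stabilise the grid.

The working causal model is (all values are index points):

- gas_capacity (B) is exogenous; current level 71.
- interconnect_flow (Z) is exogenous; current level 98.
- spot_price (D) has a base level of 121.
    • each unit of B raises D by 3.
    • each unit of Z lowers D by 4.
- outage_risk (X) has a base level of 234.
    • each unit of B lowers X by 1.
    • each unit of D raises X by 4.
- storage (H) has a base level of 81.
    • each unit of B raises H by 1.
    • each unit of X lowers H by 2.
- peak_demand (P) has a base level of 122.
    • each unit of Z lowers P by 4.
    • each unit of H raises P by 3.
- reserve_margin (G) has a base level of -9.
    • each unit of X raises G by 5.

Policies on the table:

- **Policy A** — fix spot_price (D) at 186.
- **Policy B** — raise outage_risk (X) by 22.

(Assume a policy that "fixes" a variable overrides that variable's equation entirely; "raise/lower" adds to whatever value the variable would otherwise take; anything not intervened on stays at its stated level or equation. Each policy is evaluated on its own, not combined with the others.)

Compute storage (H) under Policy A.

Policy A (D := 186):
  B = 71
  Z = 98
  D = 186
  X = 234 − 71 + 4·186 = 907
  H = 81 + 71 − 2·907 = -1662

-1662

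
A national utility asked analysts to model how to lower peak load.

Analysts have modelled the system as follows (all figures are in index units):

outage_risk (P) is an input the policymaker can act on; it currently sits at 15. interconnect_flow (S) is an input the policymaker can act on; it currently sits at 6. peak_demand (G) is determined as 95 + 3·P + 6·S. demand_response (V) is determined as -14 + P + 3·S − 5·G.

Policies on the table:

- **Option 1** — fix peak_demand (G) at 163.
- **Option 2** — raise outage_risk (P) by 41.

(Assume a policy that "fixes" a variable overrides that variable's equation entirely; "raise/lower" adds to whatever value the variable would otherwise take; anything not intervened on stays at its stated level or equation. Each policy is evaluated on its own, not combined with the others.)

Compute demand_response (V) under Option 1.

Option 1 (G := 163):
  P = 15
  S = 6
  G = 163
  V = -14 + 15 + 3·6 − 5·163 = -796

-796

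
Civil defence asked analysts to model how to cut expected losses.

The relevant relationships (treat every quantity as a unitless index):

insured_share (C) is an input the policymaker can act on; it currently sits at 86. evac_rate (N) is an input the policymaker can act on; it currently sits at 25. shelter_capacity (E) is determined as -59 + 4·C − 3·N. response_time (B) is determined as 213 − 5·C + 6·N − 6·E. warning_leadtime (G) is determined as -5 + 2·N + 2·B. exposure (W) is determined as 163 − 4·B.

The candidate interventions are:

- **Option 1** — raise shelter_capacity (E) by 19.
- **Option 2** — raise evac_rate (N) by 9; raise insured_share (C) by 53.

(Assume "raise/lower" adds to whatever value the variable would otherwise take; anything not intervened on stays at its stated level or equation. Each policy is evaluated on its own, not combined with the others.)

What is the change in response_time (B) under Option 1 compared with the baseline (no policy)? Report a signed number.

Baseline:
  C = 86
  N = 25
  E = -59 + 4·86 − 3·25 = 210
  B = 213 − 5·86 + 6·25 − 6·210 = -1327
Option 1 (E + 19):
  C = 86
  N = 25
  E = -59 + 4·86 − 3·25 (+19 from intervention) = 229
  B = 213 − 5·86 + 6·25 − 6·229 = -1441
Change in B: -1441 − (-1327) = -114

-114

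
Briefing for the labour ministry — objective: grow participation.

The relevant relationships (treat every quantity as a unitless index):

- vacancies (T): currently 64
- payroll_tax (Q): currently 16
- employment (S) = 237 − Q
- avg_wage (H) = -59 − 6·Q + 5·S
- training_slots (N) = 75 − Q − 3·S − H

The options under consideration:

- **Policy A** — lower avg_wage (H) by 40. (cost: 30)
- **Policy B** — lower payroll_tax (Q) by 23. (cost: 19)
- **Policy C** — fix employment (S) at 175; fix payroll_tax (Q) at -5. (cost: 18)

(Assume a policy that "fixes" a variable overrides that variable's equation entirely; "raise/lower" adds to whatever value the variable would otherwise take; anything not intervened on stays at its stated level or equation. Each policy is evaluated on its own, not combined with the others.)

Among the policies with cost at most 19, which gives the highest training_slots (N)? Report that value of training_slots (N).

-1291

Policy B (Q − 23):
  Q = 16 − 23 = -7
  S = 237 − (-7) = 244
  H = -59 − 6·(-7) + 5·244 = 1203
  N = 75 − (-7) − 3·244 − 1203 = -1853
Policy C (S := 175, Q := -5):
  Q = -5
  S = 175
  H = -59 − 6·(-5) + 5·175 = 846
  N = 75 − (-5) − 3·175 − 846 = -1291
Comparing — Policy B: N=-1853, Policy C: N=-1291. Highest is -1291 (Policy C).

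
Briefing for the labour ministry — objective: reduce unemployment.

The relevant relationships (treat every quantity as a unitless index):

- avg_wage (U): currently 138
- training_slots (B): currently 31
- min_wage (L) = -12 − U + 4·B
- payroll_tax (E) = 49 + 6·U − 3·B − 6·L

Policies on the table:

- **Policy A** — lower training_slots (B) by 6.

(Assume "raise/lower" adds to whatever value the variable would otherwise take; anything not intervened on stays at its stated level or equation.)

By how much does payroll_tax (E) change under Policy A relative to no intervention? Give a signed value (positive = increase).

Baseline:
  U = 138
  B = 31
  L = -12 − 138 + 4·31 = -26
  E = 49 + 6·138 − 3·31 − 6·(-26) = 940
Policy A (B − 6):
  U = 138
  B = 31 − 6 = 25
  L = -12 − 138 + 4·25 = -50
  E = 49 + 6·138 − 3·25 − 6·(-50) = 1102
Change in E: 1102 − 940 = 162

162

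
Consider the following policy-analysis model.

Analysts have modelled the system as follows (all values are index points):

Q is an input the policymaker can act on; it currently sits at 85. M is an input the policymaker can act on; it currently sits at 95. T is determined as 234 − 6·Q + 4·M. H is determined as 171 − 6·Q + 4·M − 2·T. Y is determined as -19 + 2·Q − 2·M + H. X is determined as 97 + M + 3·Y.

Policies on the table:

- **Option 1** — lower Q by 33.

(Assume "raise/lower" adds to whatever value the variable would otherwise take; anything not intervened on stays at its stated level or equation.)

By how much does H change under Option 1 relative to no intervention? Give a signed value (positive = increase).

Baseline:
  Q = 85
  M = 95
  T = 234 − 6·85 + 4·95 = 104
  H = 171 − 6·85 + 4·95 − 2·104 = -167
Option 1 (Q − 33):
  Q = 85 − 33 = 52
  M = 95
  T = 234 − 6·52 + 4·95 = 302
  H = 171 − 6·52 + 4·95 − 2·302 = -365
Change in H: -365 − (-167) = -198

-198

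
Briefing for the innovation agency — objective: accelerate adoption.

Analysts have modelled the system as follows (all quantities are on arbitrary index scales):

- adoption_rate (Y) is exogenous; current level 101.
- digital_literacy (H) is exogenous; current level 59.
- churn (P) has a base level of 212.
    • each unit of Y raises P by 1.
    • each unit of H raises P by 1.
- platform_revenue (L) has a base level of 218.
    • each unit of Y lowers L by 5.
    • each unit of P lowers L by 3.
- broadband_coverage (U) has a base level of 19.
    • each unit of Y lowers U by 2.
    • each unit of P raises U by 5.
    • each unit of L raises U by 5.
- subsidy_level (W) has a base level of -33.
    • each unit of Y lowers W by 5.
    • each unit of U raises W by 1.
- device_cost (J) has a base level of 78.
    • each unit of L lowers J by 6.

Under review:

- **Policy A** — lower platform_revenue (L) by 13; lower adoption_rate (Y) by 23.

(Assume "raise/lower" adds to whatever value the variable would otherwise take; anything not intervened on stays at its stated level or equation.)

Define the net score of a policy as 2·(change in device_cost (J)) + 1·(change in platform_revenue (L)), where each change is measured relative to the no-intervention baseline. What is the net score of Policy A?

Baseline:
  Y = 101
  H = 59
  P = 212 + 101 + 59 = 372
  L = 218 − 5·101 − 3·372 = -1403
  J = 78 − 6·(-1403) = 8496
Policy A (L − 13, Y − 23):
  Y = 101 − 23 = 78
  H = 59
  P = 212 + 78 + 59 = 349
  L = 218 − 5·78 − 3·349 (−13 from intervention) = -1232
  J = 78 − 6·(-1232) = 7470
ΔJ = 7470 − 8496 = -1026; ΔL = -1232 − (-1403) = 171
Score = 2·(-1026) + 1·171 = -1881

-1881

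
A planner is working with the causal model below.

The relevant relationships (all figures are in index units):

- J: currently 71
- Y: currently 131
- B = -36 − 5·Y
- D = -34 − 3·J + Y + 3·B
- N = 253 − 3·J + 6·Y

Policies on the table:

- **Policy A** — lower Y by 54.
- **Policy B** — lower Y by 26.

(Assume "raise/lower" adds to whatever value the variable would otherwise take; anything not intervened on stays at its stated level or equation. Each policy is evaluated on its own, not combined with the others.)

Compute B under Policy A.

-421

Policy A (Y − 54):
  Y = 131 − 54 = 77
  B = -36 − 5·77 = -421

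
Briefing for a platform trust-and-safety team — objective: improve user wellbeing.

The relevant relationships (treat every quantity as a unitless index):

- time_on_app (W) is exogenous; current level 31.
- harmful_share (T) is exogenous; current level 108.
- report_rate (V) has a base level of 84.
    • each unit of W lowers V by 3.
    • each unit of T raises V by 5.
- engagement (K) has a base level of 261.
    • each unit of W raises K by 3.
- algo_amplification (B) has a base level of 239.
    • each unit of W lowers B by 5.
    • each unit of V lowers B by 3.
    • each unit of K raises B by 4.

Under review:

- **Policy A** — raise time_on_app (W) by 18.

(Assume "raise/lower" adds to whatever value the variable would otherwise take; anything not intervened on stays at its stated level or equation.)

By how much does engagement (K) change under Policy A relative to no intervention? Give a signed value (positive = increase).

Baseline:
  W = 31
  K = 261 + 3·31 = 354
Policy A (W + 18):
  W = 31 + 18 = 49
  K = 261 + 3·49 = 408
Change in K: 408 − 354 = 54

54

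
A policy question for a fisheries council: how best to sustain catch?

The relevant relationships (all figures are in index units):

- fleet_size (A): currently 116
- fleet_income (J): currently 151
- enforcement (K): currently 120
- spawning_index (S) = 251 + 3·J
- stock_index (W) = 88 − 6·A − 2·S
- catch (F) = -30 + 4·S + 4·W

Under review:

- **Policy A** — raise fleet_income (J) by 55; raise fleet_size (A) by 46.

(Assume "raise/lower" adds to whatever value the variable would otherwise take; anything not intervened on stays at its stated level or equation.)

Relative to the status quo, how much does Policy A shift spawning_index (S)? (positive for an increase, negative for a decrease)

Baseline:
  J = 151
  S = 251 + 3·151 = 704
Policy A (J + 55, A + 46):
  J = 151 + 55 = 206
  S = 251 + 3·206 = 869
Change in S: 869 − 704 = 165

165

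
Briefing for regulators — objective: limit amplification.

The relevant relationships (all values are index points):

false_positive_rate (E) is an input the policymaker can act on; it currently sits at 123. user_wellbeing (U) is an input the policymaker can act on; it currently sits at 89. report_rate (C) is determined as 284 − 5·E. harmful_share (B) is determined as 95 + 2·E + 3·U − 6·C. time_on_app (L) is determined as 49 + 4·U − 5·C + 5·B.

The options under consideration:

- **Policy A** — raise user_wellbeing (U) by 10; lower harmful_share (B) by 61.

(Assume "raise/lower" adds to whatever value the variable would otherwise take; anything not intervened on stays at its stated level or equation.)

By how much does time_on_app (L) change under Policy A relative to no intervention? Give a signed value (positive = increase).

-115

Baseline:
  E = 123
  U = 89
  C = 284 − 5·123 = -331
  B = 95 + 2·123 + 3·89 − 6·(-331) = 2594
  L = 49 + 4·89 − 5·(-331) + 5·2594 = 15030
Policy A (U + 10, B − 61):
  E = 123
  U = 89 + 10 = 99
  C = 284 − 5·123 = -331
  B = 95 + 2·123 + 3·99 − 6·(-331) (−61 from intervention) = 2563
  L = 49 + 4·99 − 5·(-331) + 5·2563 = 14915
Change in L: 14915 − 15030 = -115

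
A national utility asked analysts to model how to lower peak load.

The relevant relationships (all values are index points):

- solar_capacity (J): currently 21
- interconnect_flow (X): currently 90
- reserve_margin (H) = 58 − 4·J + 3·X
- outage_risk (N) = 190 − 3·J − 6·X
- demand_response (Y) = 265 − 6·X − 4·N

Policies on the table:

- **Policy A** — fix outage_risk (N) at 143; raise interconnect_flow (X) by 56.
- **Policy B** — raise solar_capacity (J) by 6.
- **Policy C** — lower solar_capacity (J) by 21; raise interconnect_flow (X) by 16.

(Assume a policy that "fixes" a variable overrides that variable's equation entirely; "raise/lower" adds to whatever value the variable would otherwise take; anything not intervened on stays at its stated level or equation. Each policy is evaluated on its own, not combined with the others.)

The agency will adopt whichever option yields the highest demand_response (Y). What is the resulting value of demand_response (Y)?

Policy A (N := 143, X + 56):
  J = 21
  X = 90 + 56 = 146
  N = 143
  Y = 265 − 6·146 − 4·143 = -1183
Policy B (J + 6):
  J = 21 + 6 = 27
  X = 90
  N = 190 − 3·27 − 6·90 = -431
  Y = 265 − 6·90 − 4·(-431) = 1449
Policy C (J − 21, X + 16):
  J = 21 − 21 = 0
  X = 90 + 16 = 106
  N = 190 − 3·0 − 6·106 = -446
  Y = 265 − 6·106 − 4·(-446) = 1413
Comparing — Policy A: Y=-1183, Policy B: Y=1449, Policy C: Y=1413. Highest is 1449 (Policy B).

1449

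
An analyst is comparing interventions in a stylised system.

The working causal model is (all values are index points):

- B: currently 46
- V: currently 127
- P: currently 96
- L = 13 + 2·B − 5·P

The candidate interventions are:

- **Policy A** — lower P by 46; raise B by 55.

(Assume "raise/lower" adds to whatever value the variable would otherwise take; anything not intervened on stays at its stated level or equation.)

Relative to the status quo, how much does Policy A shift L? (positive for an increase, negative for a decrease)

Baseline:
  B = 46
  P = 96
  L = 13 + 2·46 − 5·96 = -375
Policy A (P − 46, B + 55):
  B = 46 + 55 = 101
  P = 96 − 46 = 50
  L = 13 + 2·101 − 5·50 = -35
Change in L: -35 − (-375) = 340

340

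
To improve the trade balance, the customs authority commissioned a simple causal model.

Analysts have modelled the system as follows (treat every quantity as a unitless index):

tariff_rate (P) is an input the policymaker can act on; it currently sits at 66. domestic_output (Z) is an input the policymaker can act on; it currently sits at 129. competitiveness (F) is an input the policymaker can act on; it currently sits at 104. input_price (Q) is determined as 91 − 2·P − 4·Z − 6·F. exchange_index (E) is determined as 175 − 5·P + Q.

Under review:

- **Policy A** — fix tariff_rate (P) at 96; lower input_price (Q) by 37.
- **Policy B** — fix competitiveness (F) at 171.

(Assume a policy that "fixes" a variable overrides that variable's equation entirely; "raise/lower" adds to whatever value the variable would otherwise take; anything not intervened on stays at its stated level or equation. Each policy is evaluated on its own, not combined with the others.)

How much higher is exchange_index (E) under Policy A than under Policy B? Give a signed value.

155

Policy A (P := 96, Q − 37):
  P = 96
  Z = 129
  F = 104
  Q = 91 − 2·96 − 4·129 − 6·104 (−37 from intervention) = -1278
  E = 175 − 5·96 + (-1278) = -1583
Policy B (F := 171):
  P = 66
  Z = 129
  F = 171
  Q = 91 − 2·66 − 4·129 − 6·171 = -1583
  E = 175 − 5·66 + (-1583) = -1738
E: -1583 − (-1738) = 155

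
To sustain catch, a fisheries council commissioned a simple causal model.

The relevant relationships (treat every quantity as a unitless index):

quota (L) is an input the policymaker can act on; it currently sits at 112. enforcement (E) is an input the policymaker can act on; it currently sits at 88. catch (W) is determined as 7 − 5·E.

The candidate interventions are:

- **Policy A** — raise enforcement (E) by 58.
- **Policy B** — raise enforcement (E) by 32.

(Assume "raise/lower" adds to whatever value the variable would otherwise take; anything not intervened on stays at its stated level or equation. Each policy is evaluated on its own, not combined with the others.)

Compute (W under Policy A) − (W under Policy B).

-130

Policy A (E + 58):
  E = 88 + 58 = 146
  W = 7 − 5·146 = -723
Policy B (E + 32):
  E = 88 + 32 = 120
  W = 7 − 5·120 = -593
W: -723 − (-593) = -130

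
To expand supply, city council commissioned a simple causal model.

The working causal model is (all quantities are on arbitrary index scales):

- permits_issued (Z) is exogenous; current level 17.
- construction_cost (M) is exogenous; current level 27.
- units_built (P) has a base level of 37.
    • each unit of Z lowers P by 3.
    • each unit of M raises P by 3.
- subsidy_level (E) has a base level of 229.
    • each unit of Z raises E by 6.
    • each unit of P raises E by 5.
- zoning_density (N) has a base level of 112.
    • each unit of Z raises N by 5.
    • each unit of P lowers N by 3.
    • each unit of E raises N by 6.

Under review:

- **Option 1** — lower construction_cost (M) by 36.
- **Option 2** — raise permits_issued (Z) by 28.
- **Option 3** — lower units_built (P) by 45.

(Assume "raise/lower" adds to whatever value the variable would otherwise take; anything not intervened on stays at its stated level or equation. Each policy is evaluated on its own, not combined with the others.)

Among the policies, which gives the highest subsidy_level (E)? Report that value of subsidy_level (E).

Option 1 (M − 36):
  Z = 17
  M = 27 − 36 = -9
  P = 37 − 3·17 + 3·(-9) = -41
  E = 229 + 6·17 + 5·(-41) = 126
Option 2 (Z + 28):
  Z = 17 + 28 = 45
  M = 27
  P = 37 − 3·45 + 3·27 = -17
  E = 229 + 6·45 + 5·(-17) = 414
Option 3 (P − 45):
  Z = 17
  M = 27
  P = 37 − 3·17 + 3·27 (−45 from intervention) = 22
  E = 229 + 6·17 + 5·22 = 441
Comparing — Option 1: E=126, Option 2: E=414, Option 3: E=441. Highest is 441 (Option 3).

441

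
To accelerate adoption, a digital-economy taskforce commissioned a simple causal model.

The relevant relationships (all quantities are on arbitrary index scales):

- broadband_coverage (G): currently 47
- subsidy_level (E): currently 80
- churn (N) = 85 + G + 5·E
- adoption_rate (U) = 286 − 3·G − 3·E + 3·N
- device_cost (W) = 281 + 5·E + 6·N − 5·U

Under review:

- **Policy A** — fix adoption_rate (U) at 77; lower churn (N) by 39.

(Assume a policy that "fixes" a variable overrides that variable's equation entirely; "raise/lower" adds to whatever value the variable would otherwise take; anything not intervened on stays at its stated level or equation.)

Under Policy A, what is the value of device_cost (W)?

3254

Policy A (U := 77, N − 39):
  G = 47
  E = 80
  N = 85 + 47 + 5·80 (−39 from intervention) = 493
  U = 77
  W = 281 + 5·80 + 6·493 − 5·77 = 3254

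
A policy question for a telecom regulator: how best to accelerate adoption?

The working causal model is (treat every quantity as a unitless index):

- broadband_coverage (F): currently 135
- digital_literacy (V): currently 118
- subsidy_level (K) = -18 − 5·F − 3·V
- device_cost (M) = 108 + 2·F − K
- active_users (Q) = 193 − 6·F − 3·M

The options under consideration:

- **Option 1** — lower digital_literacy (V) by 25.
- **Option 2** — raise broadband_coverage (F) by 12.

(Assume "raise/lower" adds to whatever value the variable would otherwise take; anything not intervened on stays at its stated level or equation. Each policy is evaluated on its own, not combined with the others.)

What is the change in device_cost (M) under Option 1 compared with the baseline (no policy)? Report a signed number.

Baseline:
  F = 135
  V = 118
  K = -18 − 5·135 − 3·118 = -1047
  M = 108 + 2·135 − (-1047) = 1425
Option 1 (V − 25):
  F = 135
  V = 118 − 25 = 93
  K = -18 − 5·135 − 3·93 = -972
  M = 108 + 2·135 − (-972) = 1350
Change in M: 1350 − 1425 = -75

-75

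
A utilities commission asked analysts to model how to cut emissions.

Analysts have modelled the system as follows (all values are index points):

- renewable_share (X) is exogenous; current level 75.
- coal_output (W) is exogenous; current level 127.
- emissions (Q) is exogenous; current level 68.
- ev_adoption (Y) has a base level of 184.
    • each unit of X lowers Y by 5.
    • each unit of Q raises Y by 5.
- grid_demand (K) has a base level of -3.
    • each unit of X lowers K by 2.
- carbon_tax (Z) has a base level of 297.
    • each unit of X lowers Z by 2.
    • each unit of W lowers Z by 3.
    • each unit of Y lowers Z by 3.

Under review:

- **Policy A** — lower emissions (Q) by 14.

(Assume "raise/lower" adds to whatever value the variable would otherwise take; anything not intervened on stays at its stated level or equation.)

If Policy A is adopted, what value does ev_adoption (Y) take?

Policy A (Q − 14):
  X = 75
  Q = 68 − 14 = 54
  Y = 184 − 5·75 + 5·54 = 79

79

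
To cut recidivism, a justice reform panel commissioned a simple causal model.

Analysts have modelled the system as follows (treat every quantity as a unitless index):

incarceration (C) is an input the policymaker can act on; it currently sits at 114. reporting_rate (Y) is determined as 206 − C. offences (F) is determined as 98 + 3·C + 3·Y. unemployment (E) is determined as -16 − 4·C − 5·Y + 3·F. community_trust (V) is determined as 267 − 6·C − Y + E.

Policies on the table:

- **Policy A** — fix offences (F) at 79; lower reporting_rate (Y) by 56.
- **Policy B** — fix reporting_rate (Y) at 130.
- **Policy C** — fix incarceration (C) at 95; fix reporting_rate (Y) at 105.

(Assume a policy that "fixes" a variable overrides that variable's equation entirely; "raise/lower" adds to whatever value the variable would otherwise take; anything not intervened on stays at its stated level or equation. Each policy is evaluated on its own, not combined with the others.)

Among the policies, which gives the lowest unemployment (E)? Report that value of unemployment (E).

Policy A (F := 79, Y − 56):
  C = 114
  Y = 206 − 114 (−56 from intervention) = 36
  F = 79
  E = -16 − 4·114 − 5·36 + 3·79 = -415
Policy B (Y := 130):
  C = 114
  Y = 130
  F = 98 + 3·114 + 3·130 = 830
  E = -16 − 4·114 − 5·130 + 3·830 = 1368
Policy C (C := 95, Y := 105):
  C = 95
  Y = 105
  F = 98 + 3·95 + 3·105 = 698
  E = -16 − 4·95 − 5·105 + 3·698 = 1173
Comparing — Policy A: E=-415, Policy B: E=1368, Policy C: E=1173. Lowest is -415 (Policy A).

-415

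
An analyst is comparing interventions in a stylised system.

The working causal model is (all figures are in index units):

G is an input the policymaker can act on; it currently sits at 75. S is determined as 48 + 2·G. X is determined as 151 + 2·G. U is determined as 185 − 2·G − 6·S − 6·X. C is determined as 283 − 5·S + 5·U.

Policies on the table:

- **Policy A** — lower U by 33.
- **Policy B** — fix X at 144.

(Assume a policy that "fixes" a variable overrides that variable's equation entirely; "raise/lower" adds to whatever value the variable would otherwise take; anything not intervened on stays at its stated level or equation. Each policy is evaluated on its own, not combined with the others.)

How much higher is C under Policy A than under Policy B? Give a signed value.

Policy A (U − 33):
  G = 75
  S = 48 + 2·75 = 198
  X = 151 + 2·75 = 301
  U = 185 − 2·75 − 6·198 − 6·301 (−33 from intervention) = -2992
  C = 283 − 5·198 + 5·(-2992) = -15667
Policy B (X := 144):
  G = 75
  S = 48 + 2·75 = 198
  X = 144
  U = 185 − 2·75 − 6·198 − 6·144 = -2017
  C = 283 − 5·198 + 5·(-2017) = -10792
C: -15667 − (-10792) = -4875

-4875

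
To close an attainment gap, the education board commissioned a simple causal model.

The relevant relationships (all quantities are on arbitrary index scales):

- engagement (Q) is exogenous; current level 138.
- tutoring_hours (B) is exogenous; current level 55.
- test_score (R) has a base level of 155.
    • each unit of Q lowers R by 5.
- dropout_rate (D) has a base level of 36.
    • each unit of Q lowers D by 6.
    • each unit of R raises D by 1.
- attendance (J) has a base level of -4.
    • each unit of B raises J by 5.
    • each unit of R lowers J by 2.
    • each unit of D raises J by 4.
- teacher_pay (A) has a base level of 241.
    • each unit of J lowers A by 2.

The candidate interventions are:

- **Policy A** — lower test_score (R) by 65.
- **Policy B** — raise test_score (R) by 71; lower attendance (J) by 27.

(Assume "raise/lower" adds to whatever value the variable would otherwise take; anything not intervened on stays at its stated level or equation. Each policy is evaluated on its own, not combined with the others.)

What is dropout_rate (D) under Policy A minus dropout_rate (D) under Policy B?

Policy A (R − 65):
  Q = 138
  R = 155 − 5·138 (−65 from intervention) = -600
  D = 36 − 6·138 + (-600) = -1392
Policy B (R + 71, J − 27):
  Q = 138
  R = 155 − 5·138 (+71 from intervention) = -464
  D = 36 − 6·138 + (-464) = -1256
D: -1392 − (-1256) = -136

-136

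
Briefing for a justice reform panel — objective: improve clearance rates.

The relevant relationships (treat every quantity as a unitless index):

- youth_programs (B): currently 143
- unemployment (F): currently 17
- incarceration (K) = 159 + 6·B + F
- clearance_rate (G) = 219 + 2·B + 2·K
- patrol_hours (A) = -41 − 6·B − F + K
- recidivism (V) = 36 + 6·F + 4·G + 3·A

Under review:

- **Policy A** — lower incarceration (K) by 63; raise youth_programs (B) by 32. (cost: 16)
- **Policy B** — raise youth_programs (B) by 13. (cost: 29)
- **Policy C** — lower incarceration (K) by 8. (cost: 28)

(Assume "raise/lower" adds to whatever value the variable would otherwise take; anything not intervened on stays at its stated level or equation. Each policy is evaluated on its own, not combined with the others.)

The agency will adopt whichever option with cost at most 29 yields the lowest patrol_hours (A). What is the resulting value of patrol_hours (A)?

55

Policy A (K − 63, B + 32):
  B = 143 + 32 = 175
  F = 17
  K = 159 + 6·175 + 17 (−63 from intervention) = 1163
  A = -41 − 6·175 − 17 + 1163 = 55
Policy B (B + 13):
  B = 143 + 13 = 156
  F = 17
  K = 159 + 6·156 + 17 = 1112
  A = -41 − 6·156 − 17 + 1112 = 118
Policy C (K − 8):
  B = 143
  F = 17
  K = 159 + 6·143 + 17 (−8 from intervention) = 1026
  A = -41 − 6·143 − 17 + 1026 = 110
Comparing — Policy A: A=55, Policy B: A=118, Policy C: A=110. Lowest is 55 (Policy A).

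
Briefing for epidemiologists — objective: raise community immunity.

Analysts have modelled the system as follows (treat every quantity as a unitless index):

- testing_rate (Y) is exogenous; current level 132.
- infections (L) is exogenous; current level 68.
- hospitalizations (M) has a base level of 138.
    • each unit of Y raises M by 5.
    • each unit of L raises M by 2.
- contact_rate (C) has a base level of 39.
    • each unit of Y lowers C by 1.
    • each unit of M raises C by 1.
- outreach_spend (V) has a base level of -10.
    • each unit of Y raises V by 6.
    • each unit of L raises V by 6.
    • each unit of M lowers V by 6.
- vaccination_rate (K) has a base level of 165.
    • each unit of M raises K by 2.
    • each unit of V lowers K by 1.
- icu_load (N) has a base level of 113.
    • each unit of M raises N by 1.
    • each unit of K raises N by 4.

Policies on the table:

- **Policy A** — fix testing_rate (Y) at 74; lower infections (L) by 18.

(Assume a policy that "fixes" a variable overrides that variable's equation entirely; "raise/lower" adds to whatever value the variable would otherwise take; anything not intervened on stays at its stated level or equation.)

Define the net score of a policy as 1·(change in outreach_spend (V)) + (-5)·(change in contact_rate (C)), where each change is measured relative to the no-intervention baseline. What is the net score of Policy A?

Baseline:
  Y = 132
  L = 68
  M = 138 + 5·132 + 2·68 = 934
  C = 39 − 132 + 934 = 841
  V = -10 + 6·132 + 6·68 − 6·934 = -4414
Policy A (Y := 74, L − 18):
  Y = 74
  L = 68 − 18 = 50
  M = 138 + 5·74 + 2·50 = 608
  C = 39 − 74 + 608 = 573
  V = -10 + 6·74 + 6·50 − 6·608 = -2914
ΔV = -2914 − (-4414) = 1500; ΔC = 573 − 841 = -268
Score = 1·1500 + (-5)·(-268) = 2840

2840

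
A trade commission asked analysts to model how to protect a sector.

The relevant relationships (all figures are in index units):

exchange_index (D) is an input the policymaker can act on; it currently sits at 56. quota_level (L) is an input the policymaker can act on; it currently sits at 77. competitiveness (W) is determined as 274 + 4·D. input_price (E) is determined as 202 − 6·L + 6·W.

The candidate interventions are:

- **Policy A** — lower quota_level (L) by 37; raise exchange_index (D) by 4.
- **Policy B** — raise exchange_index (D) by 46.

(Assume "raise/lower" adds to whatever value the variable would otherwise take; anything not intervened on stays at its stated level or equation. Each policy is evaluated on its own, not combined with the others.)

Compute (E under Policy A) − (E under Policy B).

Policy A (L − 37, D + 4):
  D = 56 + 4 = 60
  L = 77 − 37 = 40
  W = 274 + 4·60 = 514
  E = 202 − 6·40 + 6·514 = 3046
Policy B (D + 46):
  D = 56 + 46 = 102
  L = 77
  W = 274 + 4·102 = 682
  E = 202 − 6·77 + 6·682 = 3832
E: 3046 − 3832 = -786

-786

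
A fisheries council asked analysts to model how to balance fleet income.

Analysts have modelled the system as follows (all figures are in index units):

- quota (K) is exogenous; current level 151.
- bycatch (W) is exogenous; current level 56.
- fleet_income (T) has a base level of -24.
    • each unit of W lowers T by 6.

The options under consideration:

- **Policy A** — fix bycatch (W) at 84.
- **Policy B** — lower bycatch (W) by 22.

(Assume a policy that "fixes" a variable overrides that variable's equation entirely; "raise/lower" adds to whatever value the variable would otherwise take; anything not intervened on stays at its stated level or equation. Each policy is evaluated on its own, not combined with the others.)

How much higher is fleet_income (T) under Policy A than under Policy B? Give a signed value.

-300

Policy A (W := 84):
  W = 84
  T = -24 − 6·84 = -528
Policy B (W − 22):
  W = 56 − 22 = 34
  T = -24 − 6·34 = -228
T: -528 − (-228) = -300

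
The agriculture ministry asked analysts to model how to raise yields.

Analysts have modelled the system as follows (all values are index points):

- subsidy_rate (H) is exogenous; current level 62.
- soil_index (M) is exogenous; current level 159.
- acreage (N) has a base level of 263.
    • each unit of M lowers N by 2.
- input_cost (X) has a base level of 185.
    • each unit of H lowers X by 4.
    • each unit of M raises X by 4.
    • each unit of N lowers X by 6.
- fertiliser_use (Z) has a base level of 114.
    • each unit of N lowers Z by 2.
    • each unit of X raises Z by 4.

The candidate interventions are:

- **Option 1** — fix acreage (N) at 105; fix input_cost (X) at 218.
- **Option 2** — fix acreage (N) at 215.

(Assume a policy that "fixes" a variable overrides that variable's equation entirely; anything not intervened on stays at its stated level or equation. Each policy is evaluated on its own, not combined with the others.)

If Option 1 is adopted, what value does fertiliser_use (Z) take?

776

Option 1 (N := 105, X := 218):
  H = 62
  M = 159
  N = 105
  X = 218
  Z = 114 − 2·105 + 4·218 = 776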